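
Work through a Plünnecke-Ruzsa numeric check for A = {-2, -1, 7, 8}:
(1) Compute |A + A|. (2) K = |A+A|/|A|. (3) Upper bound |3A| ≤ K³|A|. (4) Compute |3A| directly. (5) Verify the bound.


|A| = 4.
Step 1: Compute A + A by enumerating all 16 pairs.
A + A = {-4, -3, -2, 5, 6, 7, 14, 15, 16}, so |A + A| = 9.
Step 2: Doubling constant K = |A + A|/|A| = 9/4 = 9/4 ≈ 2.2500.
Step 3: Plünnecke-Ruzsa gives |3A| ≤ K³·|A| = (2.2500)³ · 4 ≈ 45.5625.
Step 4: Compute 3A = A + A + A directly by enumerating all triples (a,b,c) ∈ A³; |3A| = 16.
Step 5: Check 16 ≤ 45.5625? Yes ✓.

K = 9/4, Plünnecke-Ruzsa bound K³|A| ≈ 45.5625, |3A| = 16, inequality holds.


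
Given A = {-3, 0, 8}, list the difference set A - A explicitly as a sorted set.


A - A = {a - a' : a, a' ∈ A}.
Compute a - a' for each ordered pair (a, a'):
a = -3: -3--3=0, -3-0=-3, -3-8=-11
a = 0: 0--3=3, 0-0=0, 0-8=-8
a = 8: 8--3=11, 8-0=8, 8-8=0
Collecting distinct values (and noting 0 appears from a-a):
A - A = {-11, -8, -3, 0, 3, 8, 11}
|A - A| = 7

A - A = {-11, -8, -3, 0, 3, 8, 11}


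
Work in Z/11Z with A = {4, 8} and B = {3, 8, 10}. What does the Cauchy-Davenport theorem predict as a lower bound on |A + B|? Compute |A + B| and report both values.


Cauchy-Davenport: |A + B| ≥ min(p, |A| + |B| - 1) for A, B nonempty in Z/pZ.
|A| = 2, |B| = 3, p = 11.
CD lower bound = min(11, 2 + 3 - 1) = min(11, 4) = 4.
Compute A + B mod 11 directly:
a = 4: 4+3=7, 4+8=1, 4+10=3
a = 8: 8+3=0, 8+8=5, 8+10=7
A + B = {0, 1, 3, 5, 7}, so |A + B| = 5.
Verify: 5 ≥ 4? Yes ✓.

CD lower bound = 4, actual |A + B| = 5.


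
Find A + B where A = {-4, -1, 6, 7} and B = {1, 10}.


A + B = {a + b : a ∈ A, b ∈ B}.
Enumerate all |A|·|B| = 4·2 = 8 pairs (a, b) and collect distinct sums.
a = -4: -4+1=-3, -4+10=6
a = -1: -1+1=0, -1+10=9
a = 6: 6+1=7, 6+10=16
a = 7: 7+1=8, 7+10=17
Collecting distinct sums: A + B = {-3, 0, 6, 7, 8, 9, 16, 17}
|A + B| = 8

A + B = {-3, 0, 6, 7, 8, 9, 16, 17}


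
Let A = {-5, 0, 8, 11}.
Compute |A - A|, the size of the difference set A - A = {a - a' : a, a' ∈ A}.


A - A = {a - a' : a, a' ∈ A}; |A| = 4.
Bounds: 2|A|-1 ≤ |A - A| ≤ |A|² - |A| + 1, i.e. 7 ≤ |A - A| ≤ 13.
Note: 0 ∈ A - A always (from a - a). The set is symmetric: if d ∈ A - A then -d ∈ A - A.
Enumerate nonzero differences d = a - a' with a > a' (then include -d):
Positive differences: {3, 5, 8, 11, 13, 16}
Full difference set: {0} ∪ (positive diffs) ∪ (negative diffs).
|A - A| = 1 + 2·6 = 13 (matches direct enumeration: 13).

|A - A| = 13


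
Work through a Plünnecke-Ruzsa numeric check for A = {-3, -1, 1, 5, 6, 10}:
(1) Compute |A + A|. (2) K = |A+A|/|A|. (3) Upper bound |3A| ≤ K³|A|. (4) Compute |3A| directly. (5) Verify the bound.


|A| = 6.
Step 1: Compute A + A by enumerating all 36 pairs.
A + A = {-6, -4, -2, 0, 2, 3, 4, 5, 6, 7, 9, 10, 11, 12, 15, 16, 20}, so |A + A| = 17.
Step 2: Doubling constant K = |A + A|/|A| = 17/6 = 17/6 ≈ 2.8333.
Step 3: Plünnecke-Ruzsa gives |3A| ≤ K³·|A| = (2.8333)³ · 6 ≈ 136.4722.
Step 4: Compute 3A = A + A + A directly by enumerating all triples (a,b,c) ∈ A³; |3A| = 31.
Step 5: Check 31 ≤ 136.4722? Yes ✓.

K = 17/6, Plünnecke-Ruzsa bound K³|A| ≈ 136.4722, |3A| = 31, inequality holds.


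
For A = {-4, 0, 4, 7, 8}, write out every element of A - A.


A - A = {a - a' : a, a' ∈ A}.
Compute a - a' for each ordered pair (a, a'):
a = -4: -4--4=0, -4-0=-4, -4-4=-8, -4-7=-11, -4-8=-12
a = 0: 0--4=4, 0-0=0, 0-4=-4, 0-7=-7, 0-8=-8
a = 4: 4--4=8, 4-0=4, 4-4=0, 4-7=-3, 4-8=-4
a = 7: 7--4=11, 7-0=7, 7-4=3, 7-7=0, 7-8=-1
a = 8: 8--4=12, 8-0=8, 8-4=4, 8-7=1, 8-8=0
Collecting distinct values (and noting 0 appears from a-a):
A - A = {-12, -11, -8, -7, -4, -3, -1, 0, 1, 3, 4, 7, 8, 11, 12}
|A - A| = 15

A - A = {-12, -11, -8, -7, -4, -3, -1, 0, 1, 3, 4, 7, 8, 11, 12}


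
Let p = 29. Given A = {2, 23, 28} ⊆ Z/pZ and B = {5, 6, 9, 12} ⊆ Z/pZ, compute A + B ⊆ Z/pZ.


Work in Z/29Z: reduce every sum a + b modulo 29.
Enumerate all 12 pairs:
a = 2: 2+5=7, 2+6=8, 2+9=11, 2+12=14
a = 23: 23+5=28, 23+6=0, 23+9=3, 23+12=6
a = 28: 28+5=4, 28+6=5, 28+9=8, 28+12=11
Distinct residues collected: {0, 3, 4, 5, 6, 7, 8, 11, 14, 28}
|A + B| = 10 (out of 29 total residues).

A + B = {0, 3, 4, 5, 6, 7, 8, 11, 14, 28}


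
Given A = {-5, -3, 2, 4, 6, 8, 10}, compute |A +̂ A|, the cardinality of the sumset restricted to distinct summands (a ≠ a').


Restricted sumset: A +̂ A = {a + a' : a ∈ A, a' ∈ A, a ≠ a'}.
Equivalently, take A + A and drop any sum 2a that is achievable ONLY as a + a for a ∈ A (i.e. sums representable only with equal summands).
Enumerate pairs (a, a') with a < a' (symmetric, so each unordered pair gives one sum; this covers all a ≠ a'):
  -5 + -3 = -8
  -5 + 2 = -3
  -5 + 4 = -1
  -5 + 6 = 1
  -5 + 8 = 3
  -5 + 10 = 5
  -3 + 2 = -1
  -3 + 4 = 1
  -3 + 6 = 3
  -3 + 8 = 5
  -3 + 10 = 7
  2 + 4 = 6
  2 + 6 = 8
  2 + 8 = 10
  2 + 10 = 12
  4 + 6 = 10
  4 + 8 = 12
  4 + 10 = 14
  6 + 8 = 14
  6 + 10 = 16
  8 + 10 = 18
Collected distinct sums: {-8, -3, -1, 1, 3, 5, 6, 7, 8, 10, 12, 14, 16, 18}
|A +̂ A| = 14
(Reference bound: |A +̂ A| ≥ 2|A| - 3 for |A| ≥ 2, with |A| = 7 giving ≥ 11.)

|A +̂ A| = 14


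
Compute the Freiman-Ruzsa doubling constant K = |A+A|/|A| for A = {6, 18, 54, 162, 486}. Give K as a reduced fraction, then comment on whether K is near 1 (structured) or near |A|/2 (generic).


|A| = 5.
Compute A + A by enumerating all 25 pairs.
A + A = {12, 24, 36, 60, 72, 108, 168, 180, 216, 324, 492, 504, 540, 648, 972}, so |A + A| = 15.
K = |A + A| / |A| = 15/5 = 3/1 ≈ 3.0000.
Reference: AP of size 5 gives K = 9/5 ≈ 1.8000; a fully generic set of size 5 gives K ≈ 3.0000.

|A| = 5, |A + A| = 15, K = 15/5 = 3/1.


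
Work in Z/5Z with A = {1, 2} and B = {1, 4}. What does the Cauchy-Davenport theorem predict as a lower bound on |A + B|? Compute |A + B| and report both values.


Cauchy-Davenport: |A + B| ≥ min(p, |A| + |B| - 1) for A, B nonempty in Z/pZ.
|A| = 2, |B| = 2, p = 5.
CD lower bound = min(5, 2 + 2 - 1) = min(5, 3) = 3.
Compute A + B mod 5 directly:
a = 1: 1+1=2, 1+4=0
a = 2: 2+1=3, 2+4=1
A + B = {0, 1, 2, 3}, so |A + B| = 4.
Verify: 4 ≥ 3? Yes ✓.

CD lower bound = 3, actual |A + B| = 4.


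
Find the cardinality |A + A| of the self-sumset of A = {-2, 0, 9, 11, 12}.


A + A = {a + a' : a, a' ∈ A}; |A| = 5.
General bounds: 2|A| - 1 ≤ |A + A| ≤ |A|(|A|+1)/2, i.e. 9 ≤ |A + A| ≤ 15.
Lower bound 2|A|-1 is attained iff A is an arithmetic progression.
Enumerate sums a + a' for a ≤ a' (symmetric, so this suffices):
a = -2: -2+-2=-4, -2+0=-2, -2+9=7, -2+11=9, -2+12=10
a = 0: 0+0=0, 0+9=9, 0+11=11, 0+12=12
a = 9: 9+9=18, 9+11=20, 9+12=21
a = 11: 11+11=22, 11+12=23
a = 12: 12+12=24
Distinct sums: {-4, -2, 0, 7, 9, 10, 11, 12, 18, 20, 21, 22, 23, 24}
|A + A| = 14

|A + A| = 14


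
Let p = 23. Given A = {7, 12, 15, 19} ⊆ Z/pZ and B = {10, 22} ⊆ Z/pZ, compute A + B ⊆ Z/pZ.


Work in Z/23Z: reduce every sum a + b modulo 23.
Enumerate all 8 pairs:
a = 7: 7+10=17, 7+22=6
a = 12: 12+10=22, 12+22=11
a = 15: 15+10=2, 15+22=14
a = 19: 19+10=6, 19+22=18
Distinct residues collected: {2, 6, 11, 14, 17, 18, 22}
|A + B| = 7 (out of 23 total residues).

A + B = {2, 6, 11, 14, 17, 18, 22}


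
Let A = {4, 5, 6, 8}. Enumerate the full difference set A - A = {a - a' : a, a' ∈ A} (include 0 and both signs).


A - A = {a - a' : a, a' ∈ A}.
Compute a - a' for each ordered pair (a, a'):
a = 4: 4-4=0, 4-5=-1, 4-6=-2, 4-8=-4
a = 5: 5-4=1, 5-5=0, 5-6=-1, 5-8=-3
a = 6: 6-4=2, 6-5=1, 6-6=0, 6-8=-2
a = 8: 8-4=4, 8-5=3, 8-6=2, 8-8=0
Collecting distinct values (and noting 0 appears from a-a):
A - A = {-4, -3, -2, -1, 0, 1, 2, 3, 4}
|A - A| = 9

A - A = {-4, -3, -2, -1, 0, 1, 2, 3, 4}


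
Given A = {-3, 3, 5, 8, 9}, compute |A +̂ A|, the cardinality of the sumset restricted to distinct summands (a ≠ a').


Restricted sumset: A +̂ A = {a + a' : a ∈ A, a' ∈ A, a ≠ a'}.
Equivalently, take A + A and drop any sum 2a that is achievable ONLY as a + a for a ∈ A (i.e. sums representable only with equal summands).
Enumerate pairs (a, a') with a < a' (symmetric, so each unordered pair gives one sum; this covers all a ≠ a'):
  -3 + 3 = 0
  -3 + 5 = 2
  -3 + 8 = 5
  -3 + 9 = 6
  3 + 5 = 8
  3 + 8 = 11
  3 + 9 = 12
  5 + 8 = 13
  5 + 9 = 14
  8 + 9 = 17
Collected distinct sums: {0, 2, 5, 6, 8, 11, 12, 13, 14, 17}
|A +̂ A| = 10
(Reference bound: |A +̂ A| ≥ 2|A| - 3 for |A| ≥ 2, with |A| = 5 giving ≥ 7.)

|A +̂ A| = 10


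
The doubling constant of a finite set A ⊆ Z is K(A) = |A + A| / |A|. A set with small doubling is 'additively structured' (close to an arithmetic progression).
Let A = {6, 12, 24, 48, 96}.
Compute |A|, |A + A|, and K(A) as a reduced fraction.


|A| = 5.
Compute A + A by enumerating all 25 pairs.
A + A = {12, 18, 24, 30, 36, 48, 54, 60, 72, 96, 102, 108, 120, 144, 192}, so |A + A| = 15.
K = |A + A| / |A| = 15/5 = 3/1 ≈ 3.0000.
Reference: AP of size 5 gives K = 9/5 ≈ 1.8000; a fully generic set of size 5 gives K ≈ 3.0000.

|A| = 5, |A + A| = 15, K = 15/5 = 3/1.


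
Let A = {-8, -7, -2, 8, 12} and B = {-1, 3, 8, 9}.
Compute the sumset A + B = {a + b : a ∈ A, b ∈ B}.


A + B = {a + b : a ∈ A, b ∈ B}.
Enumerate all |A|·|B| = 5·4 = 20 pairs (a, b) and collect distinct sums.
a = -8: -8+-1=-9, -8+3=-5, -8+8=0, -8+9=1
a = -7: -7+-1=-8, -7+3=-4, -7+8=1, -7+9=2
a = -2: -2+-1=-3, -2+3=1, -2+8=6, -2+9=7
a = 8: 8+-1=7, 8+3=11, 8+8=16, 8+9=17
a = 12: 12+-1=11, 12+3=15, 12+8=20, 12+9=21
Collecting distinct sums: A + B = {-9, -8, -5, -4, -3, 0, 1, 2, 6, 7, 11, 15, 16, 17, 20, 21}
|A + B| = 16

A + B = {-9, -8, -5, -4, -3, 0, 1, 2, 6, 7, 11, 15, 16, 17, 20, 21}


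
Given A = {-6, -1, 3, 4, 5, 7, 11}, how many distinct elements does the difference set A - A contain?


A - A = {a - a' : a, a' ∈ A}; |A| = 7.
Bounds: 2|A|-1 ≤ |A - A| ≤ |A|² - |A| + 1, i.e. 13 ≤ |A - A| ≤ 43.
Note: 0 ∈ A - A always (from a - a). The set is symmetric: if d ∈ A - A then -d ∈ A - A.
Enumerate nonzero differences d = a - a' with a > a' (then include -d):
Positive differences: {1, 2, 3, 4, 5, 6, 7, 8, 9, 10, 11, 12, 13, 17}
Full difference set: {0} ∪ (positive diffs) ∪ (negative diffs).
|A - A| = 1 + 2·14 = 29 (matches direct enumeration: 29).

|A - A| = 29


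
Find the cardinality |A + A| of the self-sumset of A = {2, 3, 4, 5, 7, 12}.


A + A = {a + a' : a, a' ∈ A}; |A| = 6.
General bounds: 2|A| - 1 ≤ |A + A| ≤ |A|(|A|+1)/2, i.e. 11 ≤ |A + A| ≤ 21.
Lower bound 2|A|-1 is attained iff A is an arithmetic progression.
Enumerate sums a + a' for a ≤ a' (symmetric, so this suffices):
a = 2: 2+2=4, 2+3=5, 2+4=6, 2+5=7, 2+7=9, 2+12=14
a = 3: 3+3=6, 3+4=7, 3+5=8, 3+7=10, 3+12=15
a = 4: 4+4=8, 4+5=9, 4+7=11, 4+12=16
a = 5: 5+5=10, 5+7=12, 5+12=17
a = 7: 7+7=14, 7+12=19
a = 12: 12+12=24
Distinct sums: {4, 5, 6, 7, 8, 9, 10, 11, 12, 14, 15, 16, 17, 19, 24}
|A + A| = 15

|A + A| = 15


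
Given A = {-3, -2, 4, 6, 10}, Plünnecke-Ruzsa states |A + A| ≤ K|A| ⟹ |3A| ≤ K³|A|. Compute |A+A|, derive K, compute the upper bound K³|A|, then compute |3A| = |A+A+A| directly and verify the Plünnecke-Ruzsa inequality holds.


|A| = 5.
Step 1: Compute A + A by enumerating all 25 pairs.
A + A = {-6, -5, -4, 1, 2, 3, 4, 7, 8, 10, 12, 14, 16, 20}, so |A + A| = 14.
Step 2: Doubling constant K = |A + A|/|A| = 14/5 = 14/5 ≈ 2.8000.
Step 3: Plünnecke-Ruzsa gives |3A| ≤ K³·|A| = (2.8000)³ · 5 ≈ 109.7600.
Step 4: Compute 3A = A + A + A directly by enumerating all triples (a,b,c) ∈ A³; |3A| = 28.
Step 5: Check 28 ≤ 109.7600? Yes ✓.

K = 14/5, Plünnecke-Ruzsa bound K³|A| ≈ 109.7600, |3A| = 28, inequality holds.


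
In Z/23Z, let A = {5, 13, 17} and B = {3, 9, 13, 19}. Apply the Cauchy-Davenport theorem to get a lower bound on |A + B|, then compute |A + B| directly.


Cauchy-Davenport: |A + B| ≥ min(p, |A| + |B| - 1) for A, B nonempty in Z/pZ.
|A| = 3, |B| = 4, p = 23.
CD lower bound = min(23, 3 + 4 - 1) = min(23, 6) = 6.
Compute A + B mod 23 directly:
a = 5: 5+3=8, 5+9=14, 5+13=18, 5+19=1
a = 13: 13+3=16, 13+9=22, 13+13=3, 13+19=9
a = 17: 17+3=20, 17+9=3, 17+13=7, 17+19=13
A + B = {1, 3, 7, 8, 9, 13, 14, 16, 18, 20, 22}, so |A + B| = 11.
Verify: 11 ≥ 6? Yes ✓.

CD lower bound = 6, actual |A + B| = 11.


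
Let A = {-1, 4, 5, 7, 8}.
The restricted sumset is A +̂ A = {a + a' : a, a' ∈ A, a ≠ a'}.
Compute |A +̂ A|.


Restricted sumset: A +̂ A = {a + a' : a ∈ A, a' ∈ A, a ≠ a'}.
Equivalently, take A + A and drop any sum 2a that is achievable ONLY as a + a for a ∈ A (i.e. sums representable only with equal summands).
Enumerate pairs (a, a') with a < a' (symmetric, so each unordered pair gives one sum; this covers all a ≠ a'):
  -1 + 4 = 3
  -1 + 5 = 4
  -1 + 7 = 6
  -1 + 8 = 7
  4 + 5 = 9
  4 + 7 = 11
  4 + 8 = 12
  5 + 7 = 12
  5 + 8 = 13
  7 + 8 = 15
Collected distinct sums: {3, 4, 6, 7, 9, 11, 12, 13, 15}
|A +̂ A| = 9
(Reference bound: |A +̂ A| ≥ 2|A| - 3 for |A| ≥ 2, with |A| = 5 giving ≥ 7.)

|A +̂ A| = 9


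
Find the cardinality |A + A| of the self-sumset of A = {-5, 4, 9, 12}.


A + A = {a + a' : a, a' ∈ A}; |A| = 4.
General bounds: 2|A| - 1 ≤ |A + A| ≤ |A|(|A|+1)/2, i.e. 7 ≤ |A + A| ≤ 10.
Lower bound 2|A|-1 is attained iff A is an arithmetic progression.
Enumerate sums a + a' for a ≤ a' (symmetric, so this suffices):
a = -5: -5+-5=-10, -5+4=-1, -5+9=4, -5+12=7
a = 4: 4+4=8, 4+9=13, 4+12=16
a = 9: 9+9=18, 9+12=21
a = 12: 12+12=24
Distinct sums: {-10, -1, 4, 7, 8, 13, 16, 18, 21, 24}
|A + A| = 10

|A + A| = 10


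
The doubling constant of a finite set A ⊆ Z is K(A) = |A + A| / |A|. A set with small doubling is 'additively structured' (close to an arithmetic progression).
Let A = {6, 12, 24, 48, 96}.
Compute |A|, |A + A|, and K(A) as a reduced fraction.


|A| = 5.
Compute A + A by enumerating all 25 pairs.
A + A = {12, 18, 24, 30, 36, 48, 54, 60, 72, 96, 102, 108, 120, 144, 192}, so |A + A| = 15.
K = |A + A| / |A| = 15/5 = 3/1 ≈ 3.0000.
Reference: AP of size 5 gives K = 9/5 ≈ 1.8000; a fully generic set of size 5 gives K ≈ 3.0000.

|A| = 5, |A + A| = 15, K = 15/5 = 3/1.


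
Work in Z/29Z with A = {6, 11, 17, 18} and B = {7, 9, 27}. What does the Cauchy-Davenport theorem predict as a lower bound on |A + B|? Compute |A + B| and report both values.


Cauchy-Davenport: |A + B| ≥ min(p, |A| + |B| - 1) for A, B nonempty in Z/pZ.
|A| = 4, |B| = 3, p = 29.
CD lower bound = min(29, 4 + 3 - 1) = min(29, 6) = 6.
Compute A + B mod 29 directly:
a = 6: 6+7=13, 6+9=15, 6+27=4
a = 11: 11+7=18, 11+9=20, 11+27=9
a = 17: 17+7=24, 17+9=26, 17+27=15
a = 18: 18+7=25, 18+9=27, 18+27=16
A + B = {4, 9, 13, 15, 16, 18, 20, 24, 25, 26, 27}, so |A + B| = 11.
Verify: 11 ≥ 6? Yes ✓.

CD lower bound = 6, actual |A + B| = 11.


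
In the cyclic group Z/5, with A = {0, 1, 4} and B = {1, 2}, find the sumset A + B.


Work in Z/5Z: reduce every sum a + b modulo 5.
Enumerate all 6 pairs:
a = 0: 0+1=1, 0+2=2
a = 1: 1+1=2, 1+2=3
a = 4: 4+1=0, 4+2=1
Distinct residues collected: {0, 1, 2, 3}
|A + B| = 4 (out of 5 total residues).

A + B = {0, 1, 2, 3}


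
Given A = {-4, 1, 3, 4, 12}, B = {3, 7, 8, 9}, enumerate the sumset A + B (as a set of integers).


A + B = {a + b : a ∈ A, b ∈ B}.
Enumerate all |A|·|B| = 5·4 = 20 pairs (a, b) and collect distinct sums.
a = -4: -4+3=-1, -4+7=3, -4+8=4, -4+9=5
a = 1: 1+3=4, 1+7=8, 1+8=9, 1+9=10
a = 3: 3+3=6, 3+7=10, 3+8=11, 3+9=12
a = 4: 4+3=7, 4+7=11, 4+8=12, 4+9=13
a = 12: 12+3=15, 12+7=19, 12+8=20, 12+9=21
Collecting distinct sums: A + B = {-1, 3, 4, 5, 6, 7, 8, 9, 10, 11, 12, 13, 15, 19, 20, 21}
|A + B| = 16

A + B = {-1, 3, 4, 5, 6, 7, 8, 9, 10, 11, 12, 13, 15, 19, 20, 21}


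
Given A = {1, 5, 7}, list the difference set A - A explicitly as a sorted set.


A - A = {a - a' : a, a' ∈ A}.
Compute a - a' for each ordered pair (a, a'):
a = 1: 1-1=0, 1-5=-4, 1-7=-6
a = 5: 5-1=4, 5-5=0, 5-7=-2
a = 7: 7-1=6, 7-5=2, 7-7=0
Collecting distinct values (and noting 0 appears from a-a):
A - A = {-6, -4, -2, 0, 2, 4, 6}
|A - A| = 7

A - A = {-6, -4, -2, 0, 2, 4, 6}


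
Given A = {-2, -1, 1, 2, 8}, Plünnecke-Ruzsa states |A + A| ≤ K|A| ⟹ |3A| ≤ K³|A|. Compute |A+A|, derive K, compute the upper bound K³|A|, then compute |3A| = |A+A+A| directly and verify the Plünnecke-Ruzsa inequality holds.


|A| = 5.
Step 1: Compute A + A by enumerating all 25 pairs.
A + A = {-4, -3, -2, -1, 0, 1, 2, 3, 4, 6, 7, 9, 10, 16}, so |A + A| = 14.
Step 2: Doubling constant K = |A + A|/|A| = 14/5 = 14/5 ≈ 2.8000.
Step 3: Plünnecke-Ruzsa gives |3A| ≤ K³·|A| = (2.8000)³ · 5 ≈ 109.7600.
Step 4: Compute 3A = A + A + A directly by enumerating all triples (a,b,c) ∈ A³; |3A| = 24.
Step 5: Check 24 ≤ 109.7600? Yes ✓.

K = 14/5, Plünnecke-Ruzsa bound K³|A| ≈ 109.7600, |3A| = 24, inequality holds.


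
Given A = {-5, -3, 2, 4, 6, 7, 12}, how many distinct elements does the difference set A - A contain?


A - A = {a - a' : a, a' ∈ A}; |A| = 7.
Bounds: 2|A|-1 ≤ |A - A| ≤ |A|² - |A| + 1, i.e. 13 ≤ |A - A| ≤ 43.
Note: 0 ∈ A - A always (from a - a). The set is symmetric: if d ∈ A - A then -d ∈ A - A.
Enumerate nonzero differences d = a - a' with a > a' (then include -d):
Positive differences: {1, 2, 3, 4, 5, 6, 7, 8, 9, 10, 11, 12, 15, 17}
Full difference set: {0} ∪ (positive diffs) ∪ (negative diffs).
|A - A| = 1 + 2·14 = 29 (matches direct enumeration: 29).

|A - A| = 29


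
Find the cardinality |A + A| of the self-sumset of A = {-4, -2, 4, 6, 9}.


A + A = {a + a' : a, a' ∈ A}; |A| = 5.
General bounds: 2|A| - 1 ≤ |A + A| ≤ |A|(|A|+1)/2, i.e. 9 ≤ |A + A| ≤ 15.
Lower bound 2|A|-1 is attained iff A is an arithmetic progression.
Enumerate sums a + a' for a ≤ a' (symmetric, so this suffices):
a = -4: -4+-4=-8, -4+-2=-6, -4+4=0, -4+6=2, -4+9=5
a = -2: -2+-2=-4, -2+4=2, -2+6=4, -2+9=7
a = 4: 4+4=8, 4+6=10, 4+9=13
a = 6: 6+6=12, 6+9=15
a = 9: 9+9=18
Distinct sums: {-8, -6, -4, 0, 2, 4, 5, 7, 8, 10, 12, 13, 15, 18}
|A + A| = 14

|A + A| = 14


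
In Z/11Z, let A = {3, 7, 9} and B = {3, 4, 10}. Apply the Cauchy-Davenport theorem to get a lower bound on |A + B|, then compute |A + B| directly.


Cauchy-Davenport: |A + B| ≥ min(p, |A| + |B| - 1) for A, B nonempty in Z/pZ.
|A| = 3, |B| = 3, p = 11.
CD lower bound = min(11, 3 + 3 - 1) = min(11, 5) = 5.
Compute A + B mod 11 directly:
a = 3: 3+3=6, 3+4=7, 3+10=2
a = 7: 7+3=10, 7+4=0, 7+10=6
a = 9: 9+3=1, 9+4=2, 9+10=8
A + B = {0, 1, 2, 6, 7, 8, 10}, so |A + B| = 7.
Verify: 7 ≥ 5? Yes ✓.

CD lower bound = 5, actual |A + B| = 7.


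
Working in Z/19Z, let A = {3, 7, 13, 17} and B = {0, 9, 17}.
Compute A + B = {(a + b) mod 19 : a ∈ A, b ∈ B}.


Work in Z/19Z: reduce every sum a + b modulo 19.
Enumerate all 12 pairs:
a = 3: 3+0=3, 3+9=12, 3+17=1
a = 7: 7+0=7, 7+9=16, 7+17=5
a = 13: 13+0=13, 13+9=3, 13+17=11
a = 17: 17+0=17, 17+9=7, 17+17=15
Distinct residues collected: {1, 3, 5, 7, 11, 12, 13, 15, 16, 17}
|A + B| = 10 (out of 19 total residues).

A + B = {1, 3, 5, 7, 11, 12, 13, 15, 16, 17}


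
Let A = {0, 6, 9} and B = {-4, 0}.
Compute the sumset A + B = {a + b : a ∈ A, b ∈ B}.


A + B = {a + b : a ∈ A, b ∈ B}.
Enumerate all |A|·|B| = 3·2 = 6 pairs (a, b) and collect distinct sums.
a = 0: 0+-4=-4, 0+0=0
a = 6: 6+-4=2, 6+0=6
a = 9: 9+-4=5, 9+0=9
Collecting distinct sums: A + B = {-4, 0, 2, 5, 6, 9}
|A + B| = 6

A + B = {-4, 0, 2, 5, 6, 9}


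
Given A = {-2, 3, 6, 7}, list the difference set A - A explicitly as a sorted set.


A - A = {a - a' : a, a' ∈ A}.
Compute a - a' for each ordered pair (a, a'):
a = -2: -2--2=0, -2-3=-5, -2-6=-8, -2-7=-9
a = 3: 3--2=5, 3-3=0, 3-6=-3, 3-7=-4
a = 6: 6--2=8, 6-3=3, 6-6=0, 6-7=-1
a = 7: 7--2=9, 7-3=4, 7-6=1, 7-7=0
Collecting distinct values (and noting 0 appears from a-a):
A - A = {-9, -8, -5, -4, -3, -1, 0, 1, 3, 4, 5, 8, 9}
|A - A| = 13

A - A = {-9, -8, -5, -4, -3, -1, 0, 1, 3, 4, 5, 8, 9}


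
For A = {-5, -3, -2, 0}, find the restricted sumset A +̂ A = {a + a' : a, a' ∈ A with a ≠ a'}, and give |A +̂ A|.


Restricted sumset: A +̂ A = {a + a' : a ∈ A, a' ∈ A, a ≠ a'}.
Equivalently, take A + A and drop any sum 2a that is achievable ONLY as a + a for a ∈ A (i.e. sums representable only with equal summands).
Enumerate pairs (a, a') with a < a' (symmetric, so each unordered pair gives one sum; this covers all a ≠ a'):
  -5 + -3 = -8
  -5 + -2 = -7
  -5 + 0 = -5
  -3 + -2 = -5
  -3 + 0 = -3
  -2 + 0 = -2
Collected distinct sums: {-8, -7, -5, -3, -2}
|A +̂ A| = 5
(Reference bound: |A +̂ A| ≥ 2|A| - 3 for |A| ≥ 2, with |A| = 4 giving ≥ 5.)

|A +̂ A| = 5


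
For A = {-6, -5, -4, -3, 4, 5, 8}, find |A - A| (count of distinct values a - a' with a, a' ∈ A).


A - A = {a - a' : a, a' ∈ A}; |A| = 7.
Bounds: 2|A|-1 ≤ |A - A| ≤ |A|² - |A| + 1, i.e. 13 ≤ |A - A| ≤ 43.
Note: 0 ∈ A - A always (from a - a). The set is symmetric: if d ∈ A - A then -d ∈ A - A.
Enumerate nonzero differences d = a - a' with a > a' (then include -d):
Positive differences: {1, 2, 3, 4, 7, 8, 9, 10, 11, 12, 13, 14}
Full difference set: {0} ∪ (positive diffs) ∪ (negative diffs).
|A - A| = 1 + 2·12 = 25 (matches direct enumeration: 25).

|A - A| = 25


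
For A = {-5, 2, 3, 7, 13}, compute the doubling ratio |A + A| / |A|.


|A| = 5.
Compute A + A by enumerating all 25 pairs.
A + A = {-10, -3, -2, 2, 4, 5, 6, 8, 9, 10, 14, 15, 16, 20, 26}, so |A + A| = 15.
K = |A + A| / |A| = 15/5 = 3/1 ≈ 3.0000.
Reference: AP of size 5 gives K = 9/5 ≈ 1.8000; a fully generic set of size 5 gives K ≈ 3.0000.

|A| = 5, |A + A| = 15, K = 15/5 = 3/1.


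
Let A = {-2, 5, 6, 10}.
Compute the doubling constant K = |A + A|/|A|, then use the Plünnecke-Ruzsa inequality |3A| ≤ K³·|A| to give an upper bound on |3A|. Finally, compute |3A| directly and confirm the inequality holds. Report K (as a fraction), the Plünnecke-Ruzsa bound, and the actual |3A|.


|A| = 4.
Step 1: Compute A + A by enumerating all 16 pairs.
A + A = {-4, 3, 4, 8, 10, 11, 12, 15, 16, 20}, so |A + A| = 10.
Step 2: Doubling constant K = |A + A|/|A| = 10/4 = 10/4 ≈ 2.5000.
Step 3: Plünnecke-Ruzsa gives |3A| ≤ K³·|A| = (2.5000)³ · 4 ≈ 62.5000.
Step 4: Compute 3A = A + A + A directly by enumerating all triples (a,b,c) ∈ A³; |3A| = 19.
Step 5: Check 19 ≤ 62.5000? Yes ✓.

K = 10/4, Plünnecke-Ruzsa bound K³|A| ≈ 62.5000, |3A| = 19, inequality holds.


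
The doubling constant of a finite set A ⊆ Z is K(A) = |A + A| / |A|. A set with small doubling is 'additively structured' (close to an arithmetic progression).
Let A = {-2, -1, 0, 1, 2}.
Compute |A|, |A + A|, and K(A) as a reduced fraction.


|A| = 5.
Compute A + A by enumerating all 25 pairs.
A + A = {-4, -3, -2, -1, 0, 1, 2, 3, 4}, so |A + A| = 9.
K = |A + A| / |A| = 9/5 (already in lowest terms) ≈ 1.8000.
Reference: AP of size 5 gives K = 9/5 ≈ 1.8000; a fully generic set of size 5 gives K ≈ 3.0000.

|A| = 5, |A + A| = 9, K = 9/5.


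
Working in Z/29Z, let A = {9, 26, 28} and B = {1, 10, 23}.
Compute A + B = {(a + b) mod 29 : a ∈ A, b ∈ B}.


Work in Z/29Z: reduce every sum a + b modulo 29.
Enumerate all 9 pairs:
a = 9: 9+1=10, 9+10=19, 9+23=3
a = 26: 26+1=27, 26+10=7, 26+23=20
a = 28: 28+1=0, 28+10=9, 28+23=22
Distinct residues collected: {0, 3, 7, 9, 10, 19, 20, 22, 27}
|A + B| = 9 (out of 29 total residues).

A + B = {0, 3, 7, 9, 10, 19, 20, 22, 27}


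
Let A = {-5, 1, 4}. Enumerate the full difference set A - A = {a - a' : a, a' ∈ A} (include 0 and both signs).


A - A = {a - a' : a, a' ∈ A}.
Compute a - a' for each ordered pair (a, a'):
a = -5: -5--5=0, -5-1=-6, -5-4=-9
a = 1: 1--5=6, 1-1=0, 1-4=-3
a = 4: 4--5=9, 4-1=3, 4-4=0
Collecting distinct values (and noting 0 appears from a-a):
A - A = {-9, -6, -3, 0, 3, 6, 9}
|A - A| = 7

A - A = {-9, -6, -3, 0, 3, 6, 9}


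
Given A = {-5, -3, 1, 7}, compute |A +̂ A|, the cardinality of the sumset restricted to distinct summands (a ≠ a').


Restricted sumset: A +̂ A = {a + a' : a ∈ A, a' ∈ A, a ≠ a'}.
Equivalently, take A + A and drop any sum 2a that is achievable ONLY as a + a for a ∈ A (i.e. sums representable only with equal summands).
Enumerate pairs (a, a') with a < a' (symmetric, so each unordered pair gives one sum; this covers all a ≠ a'):
  -5 + -3 = -8
  -5 + 1 = -4
  -5 + 7 = 2
  -3 + 1 = -2
  -3 + 7 = 4
  1 + 7 = 8
Collected distinct sums: {-8, -4, -2, 2, 4, 8}
|A +̂ A| = 6
(Reference bound: |A +̂ A| ≥ 2|A| - 3 for |A| ≥ 2, with |A| = 4 giving ≥ 5.)

|A +̂ A| = 6


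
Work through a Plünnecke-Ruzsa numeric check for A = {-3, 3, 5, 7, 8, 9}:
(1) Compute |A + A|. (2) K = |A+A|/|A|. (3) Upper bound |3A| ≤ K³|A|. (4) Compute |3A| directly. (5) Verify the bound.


|A| = 6.
Step 1: Compute A + A by enumerating all 36 pairs.
A + A = {-6, 0, 2, 4, 5, 6, 8, 10, 11, 12, 13, 14, 15, 16, 17, 18}, so |A + A| = 16.
Step 2: Doubling constant K = |A + A|/|A| = 16/6 = 16/6 ≈ 2.6667.
Step 3: Plünnecke-Ruzsa gives |3A| ≤ K³·|A| = (2.6667)³ · 6 ≈ 113.7778.
Step 4: Compute 3A = A + A + A directly by enumerating all triples (a,b,c) ∈ A³; |3A| = 28.
Step 5: Check 28 ≤ 113.7778? Yes ✓.

K = 16/6, Plünnecke-Ruzsa bound K³|A| ≈ 113.7778, |3A| = 28, inequality holds.


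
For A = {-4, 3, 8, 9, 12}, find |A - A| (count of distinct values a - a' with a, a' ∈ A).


A - A = {a - a' : a, a' ∈ A}; |A| = 5.
Bounds: 2|A|-1 ≤ |A - A| ≤ |A|² - |A| + 1, i.e. 9 ≤ |A - A| ≤ 21.
Note: 0 ∈ A - A always (from a - a). The set is symmetric: if d ∈ A - A then -d ∈ A - A.
Enumerate nonzero differences d = a - a' with a > a' (then include -d):
Positive differences: {1, 3, 4, 5, 6, 7, 9, 12, 13, 16}
Full difference set: {0} ∪ (positive diffs) ∪ (negative diffs).
|A - A| = 1 + 2·10 = 21 (matches direct enumeration: 21).

|A - A| = 21


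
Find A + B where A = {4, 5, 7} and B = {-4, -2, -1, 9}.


A + B = {a + b : a ∈ A, b ∈ B}.
Enumerate all |A|·|B| = 3·4 = 12 pairs (a, b) and collect distinct sums.
a = 4: 4+-4=0, 4+-2=2, 4+-1=3, 4+9=13
a = 5: 5+-4=1, 5+-2=3, 5+-1=4, 5+9=14
a = 7: 7+-4=3, 7+-2=5, 7+-1=6, 7+9=16
Collecting distinct sums: A + B = {0, 1, 2, 3, 4, 5, 6, 13, 14, 16}
|A + B| = 10

A + B = {0, 1, 2, 3, 4, 5, 6, 13, 14, 16}


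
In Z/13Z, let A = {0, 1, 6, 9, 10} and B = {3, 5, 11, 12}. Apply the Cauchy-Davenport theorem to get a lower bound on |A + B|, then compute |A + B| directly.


Cauchy-Davenport: |A + B| ≥ min(p, |A| + |B| - 1) for A, B nonempty in Z/pZ.
|A| = 5, |B| = 4, p = 13.
CD lower bound = min(13, 5 + 4 - 1) = min(13, 8) = 8.
Compute A + B mod 13 directly:
a = 0: 0+3=3, 0+5=5, 0+11=11, 0+12=12
a = 1: 1+3=4, 1+5=6, 1+11=12, 1+12=0
a = 6: 6+3=9, 6+5=11, 6+11=4, 6+12=5
a = 9: 9+3=12, 9+5=1, 9+11=7, 9+12=8
a = 10: 10+3=0, 10+5=2, 10+11=8, 10+12=9
A + B = {0, 1, 2, 3, 4, 5, 6, 7, 8, 9, 11, 12}, so |A + B| = 12.
Verify: 12 ≥ 8? Yes ✓.

CD lower bound = 8, actual |A + B| = 12.


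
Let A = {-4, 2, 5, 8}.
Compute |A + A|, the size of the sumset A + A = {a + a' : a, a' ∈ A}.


A + A = {a + a' : a, a' ∈ A}; |A| = 4.
General bounds: 2|A| - 1 ≤ |A + A| ≤ |A|(|A|+1)/2, i.e. 7 ≤ |A + A| ≤ 10.
Lower bound 2|A|-1 is attained iff A is an arithmetic progression.
Enumerate sums a + a' for a ≤ a' (symmetric, so this suffices):
a = -4: -4+-4=-8, -4+2=-2, -4+5=1, -4+8=4
a = 2: 2+2=4, 2+5=7, 2+8=10
a = 5: 5+5=10, 5+8=13
a = 8: 8+8=16
Distinct sums: {-8, -2, 1, 4, 7, 10, 13, 16}
|A + A| = 8

|A + A| = 8


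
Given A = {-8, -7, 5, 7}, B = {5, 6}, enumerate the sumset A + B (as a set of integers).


A + B = {a + b : a ∈ A, b ∈ B}.
Enumerate all |A|·|B| = 4·2 = 8 pairs (a, b) and collect distinct sums.
a = -8: -8+5=-3, -8+6=-2
a = -7: -7+5=-2, -7+6=-1
a = 5: 5+5=10, 5+6=11
a = 7: 7+5=12, 7+6=13
Collecting distinct sums: A + B = {-3, -2, -1, 10, 11, 12, 13}
|A + B| = 7

A + B = {-3, -2, -1, 10, 11, 12, 13}


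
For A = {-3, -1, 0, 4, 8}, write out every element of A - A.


A - A = {a - a' : a, a' ∈ A}.
Compute a - a' for each ordered pair (a, a'):
a = -3: -3--3=0, -3--1=-2, -3-0=-3, -3-4=-7, -3-8=-11
a = -1: -1--3=2, -1--1=0, -1-0=-1, -1-4=-5, -1-8=-9
a = 0: 0--3=3, 0--1=1, 0-0=0, 0-4=-4, 0-8=-8
a = 4: 4--3=7, 4--1=5, 4-0=4, 4-4=0, 4-8=-4
a = 8: 8--3=11, 8--1=9, 8-0=8, 8-4=4, 8-8=0
Collecting distinct values (and noting 0 appears from a-a):
A - A = {-11, -9, -8, -7, -5, -4, -3, -2, -1, 0, 1, 2, 3, 4, 5, 7, 8, 9, 11}
|A - A| = 19

A - A = {-11, -9, -8, -7, -5, -4, -3, -2, -1, 0, 1, 2, 3, 4, 5, 7, 8, 9, 11}


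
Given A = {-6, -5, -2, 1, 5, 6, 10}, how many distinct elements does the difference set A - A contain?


A - A = {a - a' : a, a' ∈ A}; |A| = 7.
Bounds: 2|A|-1 ≤ |A - A| ≤ |A|² - |A| + 1, i.e. 13 ≤ |A - A| ≤ 43.
Note: 0 ∈ A - A always (from a - a). The set is symmetric: if d ∈ A - A then -d ∈ A - A.
Enumerate nonzero differences d = a - a' with a > a' (then include -d):
Positive differences: {1, 3, 4, 5, 6, 7, 8, 9, 10, 11, 12, 15, 16}
Full difference set: {0} ∪ (positive diffs) ∪ (negative diffs).
|A - A| = 1 + 2·13 = 27 (matches direct enumeration: 27).

|A - A| = 27


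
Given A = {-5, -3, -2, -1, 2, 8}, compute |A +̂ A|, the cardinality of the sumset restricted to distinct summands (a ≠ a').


Restricted sumset: A +̂ A = {a + a' : a ∈ A, a' ∈ A, a ≠ a'}.
Equivalently, take A + A and drop any sum 2a that is achievable ONLY as a + a for a ∈ A (i.e. sums representable only with equal summands).
Enumerate pairs (a, a') with a < a' (symmetric, so each unordered pair gives one sum; this covers all a ≠ a'):
  -5 + -3 = -8
  -5 + -2 = -7
  -5 + -1 = -6
  -5 + 2 = -3
  -5 + 8 = 3
  -3 + -2 = -5
  -3 + -1 = -4
  -3 + 2 = -1
  -3 + 8 = 5
  -2 + -1 = -3
  -2 + 2 = 0
  -2 + 8 = 6
  -1 + 2 = 1
  -1 + 8 = 7
  2 + 8 = 10
Collected distinct sums: {-8, -7, -6, -5, -4, -3, -1, 0, 1, 3, 5, 6, 7, 10}
|A +̂ A| = 14
(Reference bound: |A +̂ A| ≥ 2|A| - 3 for |A| ≥ 2, with |A| = 6 giving ≥ 9.)

|A +̂ A| = 14


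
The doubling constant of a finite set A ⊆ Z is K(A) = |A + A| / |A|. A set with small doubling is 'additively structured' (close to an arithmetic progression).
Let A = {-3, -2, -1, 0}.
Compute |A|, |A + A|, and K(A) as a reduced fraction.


|A| = 4.
Compute A + A by enumerating all 16 pairs.
A + A = {-6, -5, -4, -3, -2, -1, 0}, so |A + A| = 7.
K = |A + A| / |A| = 7/4 (already in lowest terms) ≈ 1.7500.
Reference: AP of size 4 gives K = 7/4 ≈ 1.7500; a fully generic set of size 4 gives K ≈ 2.5000.

|A| = 4, |A + A| = 7, K = 7/4.


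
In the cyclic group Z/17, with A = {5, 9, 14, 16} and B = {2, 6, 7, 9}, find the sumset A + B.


Work in Z/17Z: reduce every sum a + b modulo 17.
Enumerate all 16 pairs:
a = 5: 5+2=7, 5+6=11, 5+7=12, 5+9=14
a = 9: 9+2=11, 9+6=15, 9+7=16, 9+9=1
a = 14: 14+2=16, 14+6=3, 14+7=4, 14+9=6
a = 16: 16+2=1, 16+6=5, 16+7=6, 16+9=8
Distinct residues collected: {1, 3, 4, 5, 6, 7, 8, 11, 12, 14, 15, 16}
|A + B| = 12 (out of 17 total residues).

A + B = {1, 3, 4, 5, 6, 7, 8, 11, 12, 14, 15, 16}


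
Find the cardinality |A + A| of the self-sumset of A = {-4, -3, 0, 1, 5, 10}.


A + A = {a + a' : a, a' ∈ A}; |A| = 6.
General bounds: 2|A| - 1 ≤ |A + A| ≤ |A|(|A|+1)/2, i.e. 11 ≤ |A + A| ≤ 21.
Lower bound 2|A|-1 is attained iff A is an arithmetic progression.
Enumerate sums a + a' for a ≤ a' (symmetric, so this suffices):
a = -4: -4+-4=-8, -4+-3=-7, -4+0=-4, -4+1=-3, -4+5=1, -4+10=6
a = -3: -3+-3=-6, -3+0=-3, -3+1=-2, -3+5=2, -3+10=7
a = 0: 0+0=0, 0+1=1, 0+5=5, 0+10=10
a = 1: 1+1=2, 1+5=6, 1+10=11
a = 5: 5+5=10, 5+10=15
a = 10: 10+10=20
Distinct sums: {-8, -7, -6, -4, -3, -2, 0, 1, 2, 5, 6, 7, 10, 11, 15, 20}
|A + A| = 16

|A + A| = 16


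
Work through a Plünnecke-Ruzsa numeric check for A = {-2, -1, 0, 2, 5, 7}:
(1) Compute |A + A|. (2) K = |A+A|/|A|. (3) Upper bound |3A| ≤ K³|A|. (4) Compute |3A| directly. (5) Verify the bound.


|A| = 6.
Step 1: Compute A + A by enumerating all 36 pairs.
A + A = {-4, -3, -2, -1, 0, 1, 2, 3, 4, 5, 6, 7, 9, 10, 12, 14}, so |A + A| = 16.
Step 2: Doubling constant K = |A + A|/|A| = 16/6 = 16/6 ≈ 2.6667.
Step 3: Plünnecke-Ruzsa gives |3A| ≤ K³·|A| = (2.6667)³ · 6 ≈ 113.7778.
Step 4: Compute 3A = A + A + A directly by enumerating all triples (a,b,c) ∈ A³; |3A| = 26.
Step 5: Check 26 ≤ 113.7778? Yes ✓.

K = 16/6, Plünnecke-Ruzsa bound K³|A| ≈ 113.7778, |3A| = 26, inequality holds.


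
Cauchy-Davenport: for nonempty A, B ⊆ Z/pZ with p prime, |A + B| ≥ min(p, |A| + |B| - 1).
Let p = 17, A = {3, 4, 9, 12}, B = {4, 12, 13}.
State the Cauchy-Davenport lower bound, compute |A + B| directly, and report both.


Cauchy-Davenport: |A + B| ≥ min(p, |A| + |B| - 1) for A, B nonempty in Z/pZ.
|A| = 4, |B| = 3, p = 17.
CD lower bound = min(17, 4 + 3 - 1) = min(17, 6) = 6.
Compute A + B mod 17 directly:
a = 3: 3+4=7, 3+12=15, 3+13=16
a = 4: 4+4=8, 4+12=16, 4+13=0
a = 9: 9+4=13, 9+12=4, 9+13=5
a = 12: 12+4=16, 12+12=7, 12+13=8
A + B = {0, 4, 5, 7, 8, 13, 15, 16}, so |A + B| = 8.
Verify: 8 ≥ 6? Yes ✓.

CD lower bound = 6, actual |A + B| = 8.


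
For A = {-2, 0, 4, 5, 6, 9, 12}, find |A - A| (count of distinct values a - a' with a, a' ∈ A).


A - A = {a - a' : a, a' ∈ A}; |A| = 7.
Bounds: 2|A|-1 ≤ |A - A| ≤ |A|² - |A| + 1, i.e. 13 ≤ |A - A| ≤ 43.
Note: 0 ∈ A - A always (from a - a). The set is symmetric: if d ∈ A - A then -d ∈ A - A.
Enumerate nonzero differences d = a - a' with a > a' (then include -d):
Positive differences: {1, 2, 3, 4, 5, 6, 7, 8, 9, 11, 12, 14}
Full difference set: {0} ∪ (positive diffs) ∪ (negative diffs).
|A - A| = 1 + 2·12 = 25 (matches direct enumeration: 25).

|A - A| = 25


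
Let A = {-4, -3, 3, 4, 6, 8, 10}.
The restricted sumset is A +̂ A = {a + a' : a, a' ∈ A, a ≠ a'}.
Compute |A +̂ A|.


Restricted sumset: A +̂ A = {a + a' : a ∈ A, a' ∈ A, a ≠ a'}.
Equivalently, take A + A and drop any sum 2a that is achievable ONLY as a + a for a ∈ A (i.e. sums representable only with equal summands).
Enumerate pairs (a, a') with a < a' (symmetric, so each unordered pair gives one sum; this covers all a ≠ a'):
  -4 + -3 = -7
  -4 + 3 = -1
  -4 + 4 = 0
  -4 + 6 = 2
  -4 + 8 = 4
  -4 + 10 = 6
  -3 + 3 = 0
  -3 + 4 = 1
  -3 + 6 = 3
  -3 + 8 = 5
  -3 + 10 = 7
  3 + 4 = 7
  3 + 6 = 9
  3 + 8 = 11
  3 + 10 = 13
  4 + 6 = 10
  4 + 8 = 12
  4 + 10 = 14
  6 + 8 = 14
  6 + 10 = 16
  8 + 10 = 18
Collected distinct sums: {-7, -1, 0, 1, 2, 3, 4, 5, 6, 7, 9, 10, 11, 12, 13, 14, 16, 18}
|A +̂ A| = 18
(Reference bound: |A +̂ A| ≥ 2|A| - 3 for |A| ≥ 2, with |A| = 7 giving ≥ 11.)

|A +̂ A| = 18


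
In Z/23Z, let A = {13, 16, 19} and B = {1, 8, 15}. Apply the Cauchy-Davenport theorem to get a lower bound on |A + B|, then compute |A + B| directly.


Cauchy-Davenport: |A + B| ≥ min(p, |A| + |B| - 1) for A, B nonempty in Z/pZ.
|A| = 3, |B| = 3, p = 23.
CD lower bound = min(23, 3 + 3 - 1) = min(23, 5) = 5.
Compute A + B mod 23 directly:
a = 13: 13+1=14, 13+8=21, 13+15=5
a = 16: 16+1=17, 16+8=1, 16+15=8
a = 19: 19+1=20, 19+8=4, 19+15=11
A + B = {1, 4, 5, 8, 11, 14, 17, 20, 21}, so |A + B| = 9.
Verify: 9 ≥ 5? Yes ✓.

CD lower bound = 5, actual |A + B| = 9.


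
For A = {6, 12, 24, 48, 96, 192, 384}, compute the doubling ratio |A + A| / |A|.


|A| = 7.
Compute A + A by enumerating all 49 pairs.
A + A = {12, 18, 24, 30, 36, 48, 54, 60, 72, 96, 102, 108, 120, 144, 192, 198, 204, 216, 240, 288, 384, 390, 396, 408, 432, 480, 576, 768}, so |A + A| = 28.
K = |A + A| / |A| = 28/7 = 4/1 ≈ 4.0000.
Reference: AP of size 7 gives K = 13/7 ≈ 1.8571; a fully generic set of size 7 gives K ≈ 4.0000.

|A| = 7, |A + A| = 28, K = 28/7 = 4/1.


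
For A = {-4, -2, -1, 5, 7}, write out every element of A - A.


A - A = {a - a' : a, a' ∈ A}.
Compute a - a' for each ordered pair (a, a'):
a = -4: -4--4=0, -4--2=-2, -4--1=-3, -4-5=-9, -4-7=-11
a = -2: -2--4=2, -2--2=0, -2--1=-1, -2-5=-7, -2-7=-9
a = -1: -1--4=3, -1--2=1, -1--1=0, -1-5=-6, -1-7=-8
a = 5: 5--4=9, 5--2=7, 5--1=6, 5-5=0, 5-7=-2
a = 7: 7--4=11, 7--2=9, 7--1=8, 7-5=2, 7-7=0
Collecting distinct values (and noting 0 appears from a-a):
A - A = {-11, -9, -8, -7, -6, -3, -2, -1, 0, 1, 2, 3, 6, 7, 8, 9, 11}
|A - A| = 17

A - A = {-11, -9, -8, -7, -6, -3, -2, -1, 0, 1, 2, 3, 6, 7, 8, 9, 11}


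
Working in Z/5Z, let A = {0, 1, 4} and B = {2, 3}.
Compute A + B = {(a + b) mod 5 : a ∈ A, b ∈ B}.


Work in Z/5Z: reduce every sum a + b modulo 5.
Enumerate all 6 pairs:
a = 0: 0+2=2, 0+3=3
a = 1: 1+2=3, 1+3=4
a = 4: 4+2=1, 4+3=2
Distinct residues collected: {1, 2, 3, 4}
|A + B| = 4 (out of 5 total residues).

A + B = {1, 2, 3, 4}


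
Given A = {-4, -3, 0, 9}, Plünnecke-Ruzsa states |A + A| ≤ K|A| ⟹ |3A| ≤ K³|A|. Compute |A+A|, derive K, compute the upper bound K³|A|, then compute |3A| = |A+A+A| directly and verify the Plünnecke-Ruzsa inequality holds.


|A| = 4.
Step 1: Compute A + A by enumerating all 16 pairs.
A + A = {-8, -7, -6, -4, -3, 0, 5, 6, 9, 18}, so |A + A| = 10.
Step 2: Doubling constant K = |A + A|/|A| = 10/4 = 10/4 ≈ 2.5000.
Step 3: Plünnecke-Ruzsa gives |3A| ≤ K³·|A| = (2.5000)³ · 4 ≈ 62.5000.
Step 4: Compute 3A = A + A + A directly by enumerating all triples (a,b,c) ∈ A³; |3A| = 20.
Step 5: Check 20 ≤ 62.5000? Yes ✓.

K = 10/4, Plünnecke-Ruzsa bound K³|A| ≈ 62.5000, |3A| = 20, inequality holds.


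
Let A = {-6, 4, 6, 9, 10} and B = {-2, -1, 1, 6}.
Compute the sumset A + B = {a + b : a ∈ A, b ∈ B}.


A + B = {a + b : a ∈ A, b ∈ B}.
Enumerate all |A|·|B| = 5·4 = 20 pairs (a, b) and collect distinct sums.
a = -6: -6+-2=-8, -6+-1=-7, -6+1=-5, -6+6=0
a = 4: 4+-2=2, 4+-1=3, 4+1=5, 4+6=10
a = 6: 6+-2=4, 6+-1=5, 6+1=7, 6+6=12
a = 9: 9+-2=7, 9+-1=8, 9+1=10, 9+6=15
a = 10: 10+-2=8, 10+-1=9, 10+1=11, 10+6=16
Collecting distinct sums: A + B = {-8, -7, -5, 0, 2, 3, 4, 5, 7, 8, 9, 10, 11, 12, 15, 16}
|A + B| = 16

A + B = {-8, -7, -5, 0, 2, 3, 4, 5, 7, 8, 9, 10, 11, 12, 15, 16}


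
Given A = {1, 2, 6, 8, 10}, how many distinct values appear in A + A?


A + A = {a + a' : a, a' ∈ A}; |A| = 5.
General bounds: 2|A| - 1 ≤ |A + A| ≤ |A|(|A|+1)/2, i.e. 9 ≤ |A + A| ≤ 15.
Lower bound 2|A|-1 is attained iff A is an arithmetic progression.
Enumerate sums a + a' for a ≤ a' (symmetric, so this suffices):
a = 1: 1+1=2, 1+2=3, 1+6=7, 1+8=9, 1+10=11
a = 2: 2+2=4, 2+6=8, 2+8=10, 2+10=12
a = 6: 6+6=12, 6+8=14, 6+10=16
a = 8: 8+8=16, 8+10=18
a = 10: 10+10=20
Distinct sums: {2, 3, 4, 7, 8, 9, 10, 11, 12, 14, 16, 18, 20}
|A + A| = 13

|A + A| = 13


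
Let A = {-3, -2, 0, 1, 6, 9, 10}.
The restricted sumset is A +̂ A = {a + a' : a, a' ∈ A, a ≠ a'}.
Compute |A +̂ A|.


Restricted sumset: A +̂ A = {a + a' : a ∈ A, a' ∈ A, a ≠ a'}.
Equivalently, take A + A and drop any sum 2a that is achievable ONLY as a + a for a ∈ A (i.e. sums representable only with equal summands).
Enumerate pairs (a, a') with a < a' (symmetric, so each unordered pair gives one sum; this covers all a ≠ a'):
  -3 + -2 = -5
  -3 + 0 = -3
  -3 + 1 = -2
  -3 + 6 = 3
  -3 + 9 = 6
  -3 + 10 = 7
  -2 + 0 = -2
  -2 + 1 = -1
  -2 + 6 = 4
  -2 + 9 = 7
  -2 + 10 = 8
  0 + 1 = 1
  0 + 6 = 6
  0 + 9 = 9
  0 + 10 = 10
  1 + 6 = 7
  1 + 9 = 10
  1 + 10 = 11
  6 + 9 = 15
  6 + 10 = 16
  9 + 10 = 19
Collected distinct sums: {-5, -3, -2, -1, 1, 3, 4, 6, 7, 8, 9, 10, 11, 15, 16, 19}
|A +̂ A| = 16
(Reference bound: |A +̂ A| ≥ 2|A| - 3 for |A| ≥ 2, with |A| = 7 giving ≥ 11.)

|A +̂ A| = 16


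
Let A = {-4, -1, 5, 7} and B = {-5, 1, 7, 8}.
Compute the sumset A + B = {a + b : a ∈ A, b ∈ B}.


A + B = {a + b : a ∈ A, b ∈ B}.
Enumerate all |A|·|B| = 4·4 = 16 pairs (a, b) and collect distinct sums.
a = -4: -4+-5=-9, -4+1=-3, -4+7=3, -4+8=4
a = -1: -1+-5=-6, -1+1=0, -1+7=6, -1+8=7
a = 5: 5+-5=0, 5+1=6, 5+7=12, 5+8=13
a = 7: 7+-5=2, 7+1=8, 7+7=14, 7+8=15
Collecting distinct sums: A + B = {-9, -6, -3, 0, 2, 3, 4, 6, 7, 8, 12, 13, 14, 15}
|A + B| = 14

A + B = {-9, -6, -3, 0, 2, 3, 4, 6, 7, 8, 12, 13, 14, 15}


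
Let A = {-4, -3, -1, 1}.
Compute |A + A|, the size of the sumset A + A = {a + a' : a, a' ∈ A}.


A + A = {a + a' : a, a' ∈ A}; |A| = 4.
General bounds: 2|A| - 1 ≤ |A + A| ≤ |A|(|A|+1)/2, i.e. 7 ≤ |A + A| ≤ 10.
Lower bound 2|A|-1 is attained iff A is an arithmetic progression.
Enumerate sums a + a' for a ≤ a' (symmetric, so this suffices):
a = -4: -4+-4=-8, -4+-3=-7, -4+-1=-5, -4+1=-3
a = -3: -3+-3=-6, -3+-1=-4, -3+1=-2
a = -1: -1+-1=-2, -1+1=0
a = 1: 1+1=2
Distinct sums: {-8, -7, -6, -5, -4, -3, -2, 0, 2}
|A + A| = 9

|A + A| = 9
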